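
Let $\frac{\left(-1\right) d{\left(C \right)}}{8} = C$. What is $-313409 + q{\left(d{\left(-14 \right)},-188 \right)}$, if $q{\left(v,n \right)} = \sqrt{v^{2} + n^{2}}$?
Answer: $-313409 + 4 \sqrt{2993} \approx -3.1319 \cdot 10^{5}$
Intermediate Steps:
$d{\left(C \right)} = - 8 C$
$q{\left(v,n \right)} = \sqrt{n^{2} + v^{2}}$
$-313409 + q{\left(d{\left(-14 \right)},-188 \right)} = -313409 + \sqrt{\left(-188\right)^{2} + \left(\left(-8\right) \left(-14\right)\right)^{2}} = -313409 + \sqrt{35344 + 112^{2}} = -313409 + \sqrt{35344 + 12544} = -313409 + \sqrt{47888} = -313409 + 4 \sqrt{2993}$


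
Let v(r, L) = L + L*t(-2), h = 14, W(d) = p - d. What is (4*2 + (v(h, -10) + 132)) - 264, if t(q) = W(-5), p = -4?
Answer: -144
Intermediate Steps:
W(d) = -4 - d
t(q) = 1 (t(q) = -4 - 1*(-5) = -4 + 5 = 1)
v(r, L) = 2*L (v(r, L) = L + L*1 = L + L = 2*L)
(4*2 + (v(h, -10) + 132)) - 264 = (4*2 + (2*(-10) + 132)) - 264 = (8 + (-20 + 132)) - 264 = (8 + 112) - 264 = 120 - 264 = -144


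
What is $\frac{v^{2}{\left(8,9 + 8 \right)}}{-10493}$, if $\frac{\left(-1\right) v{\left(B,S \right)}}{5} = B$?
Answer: $- \frac{1600}{10493} \approx -0.15248$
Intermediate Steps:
$v{\left(B,S \right)} = - 5 B$
$\frac{v^{2}{\left(8,9 + 8 \right)}}{-10493} = \frac{\left(\left(-5\right) 8\right)^{2}}{-10493} = \left(-40\right)^{2} \left(- \frac{1}{10493}\right) = 1600 \left(- \frac{1}{10493}\right) = - \frac{1600}{10493}$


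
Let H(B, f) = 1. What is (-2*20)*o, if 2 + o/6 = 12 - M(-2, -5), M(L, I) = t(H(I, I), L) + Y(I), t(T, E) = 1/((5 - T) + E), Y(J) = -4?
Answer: -3240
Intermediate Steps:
t(T, E) = 1/(5 + E - T)
M(L, I) = -4 + 1/(4 + L) (M(L, I) = 1/(5 + L - 1*1) - 4 = 1/(5 + L - 1) - 4 = 1/(4 + L) - 4 = -4 + 1/(4 + L))
o = 81 (o = -12 + 6*(12 - (-15 - 4*(-2))/(4 - 2)) = -12 + 6*(12 - (-15 + 8)/2) = -12 + 6*(12 - (-7)/2) = -12 + 6*(12 - 1*(-7/2)) = -12 + 6*(12 + 7/2) = -12 + 6*(31/2) = -12 + 93 = 81)
(-2*20)*o = -2*20*81 = -40*81 = -3240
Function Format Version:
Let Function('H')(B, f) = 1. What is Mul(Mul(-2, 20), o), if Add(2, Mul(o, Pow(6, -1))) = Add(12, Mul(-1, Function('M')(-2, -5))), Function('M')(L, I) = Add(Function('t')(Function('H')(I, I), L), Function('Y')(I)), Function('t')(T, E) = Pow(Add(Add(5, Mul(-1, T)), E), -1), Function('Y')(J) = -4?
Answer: -3240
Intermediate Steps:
Function('t')(T, E) = Pow(Add(5, E, Mul(-1, T)), -1)
Function('M')(L, I) = Add(-4, Pow(Add(4, L), -1)) (Function('M')(L, I) = Add(Pow(Add(5, L, Mul(-1, 1)), -1), -4) = Add(Pow(Add(5, L, -1), -1), -4) = Add(Pow(Add(4, L), -1), -4) = Add(-4, Pow(Add(4, L), -1)))
o = 81 (o = Add(-12, Mul(6, Add(12, Mul(-1, Mul(Pow(Add(4, -2), -1), Add(-15, Mul(-4, -2))))))) = Add(-12, Mul(6, Add(12, Mul(-1, Mul(Pow(2, -1), Add(-15, 8)))))) = Add(-12, Mul(6, Add(12, Mul(-1, Mul(Rational(1, 2), -7))))) = Add(-12, Mul(6, Add(12, Mul(-1, Rational(-7, 2))))) = Add(-12, Mul(6, Add(12, Rational(7, 2)))) = Add(-12, Mul(6, Rational(31, 2))) = Add(-12, 93) = 81)
Mul(Mul(-2, 20), o) = Mul(Mul(-2, 20), 81) = Mul(-40, 81) = -3240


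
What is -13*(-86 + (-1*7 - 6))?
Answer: 1287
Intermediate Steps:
-13*(-86 + (-1*7 - 6)) = -13*(-86 + (-7 - 6)) = -13*(-86 - 13) = -13*(-99) = 1287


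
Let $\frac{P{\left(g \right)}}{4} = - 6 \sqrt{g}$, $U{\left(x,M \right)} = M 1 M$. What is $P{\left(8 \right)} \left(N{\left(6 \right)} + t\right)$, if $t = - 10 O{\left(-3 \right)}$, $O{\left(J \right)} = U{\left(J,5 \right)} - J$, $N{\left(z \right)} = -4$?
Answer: $13632 \sqrt{2} \approx 19279.0$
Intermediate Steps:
$U{\left(x,M \right)} = M^{2}$ ($U{\left(x,M \right)} = M M = M^{2}$)
$P{\left(g \right)} = - 24 \sqrt{g}$ ($P{\left(g \right)} = 4 \left(- 6 \sqrt{g}\right) = - 24 \sqrt{g}$)
$O{\left(J \right)} = 25 - J$ ($O{\left(J \right)} = 5^{2} - J = 25 - J$)
$t = -280$ ($t = - 10 \left(25 - -3\right) = - 10 \left(25 + 3\right) = \left(-10\right) 28 = -280$)
$P{\left(8 \right)} \left(N{\left(6 \right)} + t\right) = - 24 \sqrt{8} \left(-4 - 280\right) = - 24 \cdot 2 \sqrt{2} \left(-284\right) = - 48 \sqrt{2} \left(-284\right) = 13632 \sqrt{2}$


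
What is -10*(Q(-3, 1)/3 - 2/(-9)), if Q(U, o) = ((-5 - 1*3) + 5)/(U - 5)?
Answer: -125/36 ≈ -3.4722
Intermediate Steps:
Q(U, o) = -3/(-5 + U) (Q(U, o) = ((-5 - 3) + 5)/(-5 + U) = (-8 + 5)/(-5 + U) = -3/(-5 + U))
-10*(Q(-3, 1)/3 - 2/(-9)) = -10*(-3/(-5 - 3)/3 - 2/(-9)) = -10*(-3/(-8)*(1/3) - 2*(-1/9)) = -10*(-3*(-1/8)*(1/3) + 2/9) = -10*((3/8)*(1/3) + 2/9) = -10*(1/8 + 2/9) = -10*25/72 = -125/36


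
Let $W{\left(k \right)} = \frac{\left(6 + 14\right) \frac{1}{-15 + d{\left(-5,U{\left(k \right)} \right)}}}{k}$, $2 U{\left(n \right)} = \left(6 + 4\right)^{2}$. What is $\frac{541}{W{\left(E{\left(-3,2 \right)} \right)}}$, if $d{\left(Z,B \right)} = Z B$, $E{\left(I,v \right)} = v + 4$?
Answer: $- \frac{86019}{2} \approx -43010.0$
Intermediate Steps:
$U{\left(n \right)} = 50$ ($U{\left(n \right)} = \frac{\left(6 + 4\right)^{2}}{2} = \frac{10^{2}}{2} = \frac{1}{2} \cdot 100 = 50$)
$E{\left(I,v \right)} = 4 + v$
$d{\left(Z,B \right)} = B Z$
$W{\left(k \right)} = - \frac{4}{53 k}$ ($W{\left(k \right)} = \frac{\left(6 + 14\right) \frac{1}{-15 + 50 \left(-5\right)}}{k} = \frac{20 \frac{1}{-15 - 250}}{k} = \frac{20 \frac{1}{-265}}{k} = \frac{20 \left(- \frac{1}{265}\right)}{k} = - \frac{4}{53 k}$)
$\frac{541}{W{\left(E{\left(-3,2 \right)} \right)}} = \frac{541}{\left(- \frac{4}{53}\right) \frac{1}{4 + 2}} = \frac{541}{\left(- \frac{4}{53}\right) \frac{1}{6}} = \frac{541}{- \frac{2}{159}} = 541 \left(- \frac{159}{2}\right) = - \frac{86019}{2}$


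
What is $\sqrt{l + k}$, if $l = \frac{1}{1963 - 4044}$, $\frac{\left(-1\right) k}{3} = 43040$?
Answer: $\frac{i \sqrt{559162038401}}{2081} \approx 359.33 i$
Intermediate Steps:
$k = -129120$ ($k = \left(-3\right) 43040 = -129120$)
$l = - \frac{1}{2081}$ ($l = \frac{1}{-2081} = - \frac{1}{2081} \approx -0.00048054$)
$\sqrt{l + k} = \sqrt{- \frac{1}{2081} - 129120} = \sqrt{- \frac{268698721}{2081}} = \frac{i \sqrt{559162038401}}{2081}$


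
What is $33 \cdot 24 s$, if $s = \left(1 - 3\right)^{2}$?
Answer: $3168$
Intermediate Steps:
$s = 4$ ($s = \left(-2\right)^{2} = 4$)
$33 \cdot 24 s = 33 \cdot 24 \cdot 4 = 792 \cdot 4 = 3168$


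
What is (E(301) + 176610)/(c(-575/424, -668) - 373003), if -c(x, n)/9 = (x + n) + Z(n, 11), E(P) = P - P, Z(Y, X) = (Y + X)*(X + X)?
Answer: -2139504/2869787 ≈ -0.74553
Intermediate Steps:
Z(Y, X) = 2*X*(X + Y) (Z(Y, X) = (X + Y)*(2*X) = 2*X*(X + Y))
E(P) = 0
c(x, n) = -2178 - 207*n - 9*x (c(x, n) = -9*((x + n) + 2*11*(11 + n)) = -9*((n + x) + (242 + 22*n)) = -9*(242 + x + 23*n) = -2178 - 207*n - 9*x)
(E(301) + 176610)/(c(-575/424, -668) - 373003) = (0 + 176610)/((-2178 - 207*(-668) - (-5175)/424) - 373003) = 176610/((-2178 + 138276 - (-5175)/424) - 373003) = 176610/((-2178 + 138276 - 9*(-575/424)) - 373003) = 176610/((-2178 + 138276 + 5175/424) - 373003) = 176610/(57710727/424 - 373003) = 176610/(-100442545/424) = 176610*(-424/100442545) = -2139504/2869787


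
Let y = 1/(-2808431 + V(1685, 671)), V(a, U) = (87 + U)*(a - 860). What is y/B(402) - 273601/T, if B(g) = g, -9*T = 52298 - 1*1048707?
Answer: -2161006598452267/874447105563858 ≈ -2.4713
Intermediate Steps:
V(a, U) = (-860 + a)*(87 + U) (V(a, U) = (87 + U)*(-860 + a) = (-860 + a)*(87 + U))
T = 996409/9 (T = -(52298 - 1*1048707)/9 = -(52298 - 1048707)/9 = -⅑*(-996409) = 996409/9 ≈ 1.1071e+5)
y = -1/2183081 (y = 1/(-2808431 + (-74820 - 860*671 + 87*1685 + 671*1685)) = 1/(-2808431 + (-74820 - 577060 + 146595 + 1130635)) = 1/(-2808431 + 625350) = 1/(-2183081) = -1/2183081 ≈ -4.5807e-7)
y/B(402) - 273601/T = -1/2183081/402 - 273601/996409/9 = -1/2183081*1/402 - 273601*9/996409 = -1/877598562 - 2462409/996409 = -2161006598452267/874447105563858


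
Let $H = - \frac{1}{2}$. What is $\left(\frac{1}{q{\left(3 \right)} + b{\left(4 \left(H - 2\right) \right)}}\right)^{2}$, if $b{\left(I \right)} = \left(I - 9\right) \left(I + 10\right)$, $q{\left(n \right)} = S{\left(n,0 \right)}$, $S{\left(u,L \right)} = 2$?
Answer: $\frac{1}{4} \approx 0.25$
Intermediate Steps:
$H = - \frac{1}{2}$ ($H = \left(-1\right) \frac{1}{2} = - \frac{1}{2} \approx -0.5$)
$q{\left(n \right)} = 2$
$b{\left(I \right)} = \left(-9 + I\right) \left(10 + I\right)$
$\left(\frac{1}{q{\left(3 \right)} + b{\left(4 \left(H - 2\right) \right)}}\right)^{2} = \left(\frac{1}{2 + \left(-90 + 4 \left(- \frac{1}{2} - 2\right) + \left(4 \left(- \frac{1}{2} - 2\right)\right)^{2}\right)}\right)^{2} = \left(\frac{1}{2 + \left(-90 + 4 \left(- \frac{5}{2}\right) + \left(4 \left(- \frac{5}{2}\right)\right)^{2}\right)}\right)^{2} = \left(\frac{1}{2 - \left(100 - 100\right)}\right)^{2} = \left(\frac{1}{2 - 0}\right)^{2} = \left(\frac{1}{2 + 0}\right)^{2} = \left(\frac{1}{2}\right)^{2} = \frac{1}{4}$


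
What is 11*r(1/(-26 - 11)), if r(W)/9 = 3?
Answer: 297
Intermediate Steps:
r(W) = 27 (r(W) = 9*3 = 27)
11*r(1/(-26 - 11)) = 11*27 = 297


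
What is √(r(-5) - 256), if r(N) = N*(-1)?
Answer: I*√251 ≈ 15.843*I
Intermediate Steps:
r(N) = -N
√(r(-5) - 256) = √(-1*(-5) - 256) = √(5 - 256) = √(-251) = I*√251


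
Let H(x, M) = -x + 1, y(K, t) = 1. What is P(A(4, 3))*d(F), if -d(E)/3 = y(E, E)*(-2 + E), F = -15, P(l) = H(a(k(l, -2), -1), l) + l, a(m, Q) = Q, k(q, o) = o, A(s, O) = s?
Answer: 306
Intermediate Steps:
H(x, M) = 1 - x
P(l) = 2 + l (P(l) = (1 - 1*(-1)) + l = (1 + 1) + l = 2 + l)
d(E) = 6 - 3*E (d(E) = -3*(-2 + E) = 6 - 3*E)
P(A(4, 3))*d(F) = (2 + 4)*(6 - 3*(-15)) = 6*(6 + 45) = 6*51 = 306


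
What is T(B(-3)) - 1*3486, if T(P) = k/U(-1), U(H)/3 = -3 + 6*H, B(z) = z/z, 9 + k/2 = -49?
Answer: -94006/27 ≈ -3481.7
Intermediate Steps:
k = -116 (k = -18 + 2*(-49) = -18 - 98 = -116)
B(z) = 1
U(H) = -9 + 18*H (U(H) = 3*(-3 + 6*H) = -9 + 18*H)
T(P) = 116/27 (T(P) = -116/(-9 + 18*(-1)) = -116/(-9 - 18) = -116/(-27) = -116*(-1/27) = 116/27)
T(B(-3)) - 1*3486 = 116/27 - 1*3486 = 116/27 - 3486 = -94006/27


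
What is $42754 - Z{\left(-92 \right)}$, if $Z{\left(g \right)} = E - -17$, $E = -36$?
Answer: $42773$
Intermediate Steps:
$Z{\left(g \right)} = -19$ ($Z{\left(g \right)} = -36 - -17 = -36 + 17 = -19$)
$42754 - Z{\left(-92 \right)} = 42754 - -19 = 42754 + 19 = 42773$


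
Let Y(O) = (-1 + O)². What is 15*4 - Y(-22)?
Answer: -469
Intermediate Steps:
15*4 - Y(-22) = 15*4 - (-1 - 22)² = 60 - 1*(-23)² = 60 - 1*529 = 60 - 529 = -469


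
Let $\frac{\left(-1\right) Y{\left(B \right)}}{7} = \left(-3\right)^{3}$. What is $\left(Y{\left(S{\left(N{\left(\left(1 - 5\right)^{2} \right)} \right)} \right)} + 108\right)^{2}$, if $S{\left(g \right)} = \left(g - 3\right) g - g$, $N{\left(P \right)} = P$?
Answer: $88209$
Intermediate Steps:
$S{\left(g \right)} = - g + g \left(-3 + g\right)$ ($S{\left(g \right)} = \left(-3 + g\right) g - g = g \left(-3 + g\right) - g = - g + g \left(-3 + g\right)$)
$Y{\left(B \right)} = 189$ ($Y{\left(B \right)} = - 7 \left(-3\right)^{3} = \left(-7\right) \left(-27\right) = 189$)
$\left(Y{\left(S{\left(N{\left(\left(1 - 5\right)^{2} \right)} \right)} \right)} + 108\right)^{2} = \left(189 + 108\right)^{2} = 297^{2} = 88209$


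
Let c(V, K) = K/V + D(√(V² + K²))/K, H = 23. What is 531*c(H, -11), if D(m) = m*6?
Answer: -5841/23 - 15930*√26/11 ≈ -7638.3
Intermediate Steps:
D(m) = 6*m
c(V, K) = K/V + 6*√(K² + V²)/K (c(V, K) = K/V + (6*√(V² + K²))/K = K/V + (6*√(K² + V²))/K = K/V + 6*√(K² + V²)/K)
531*c(H, -11) = 531*(-11/23 + 6*√((-11)² + 23²)/(-11)) = 531*(-11*1/23 + 6*(-1/11)*√(121 + 529)) = 531*(-11/23 + 6*(-1/11)*√650) = 531*(-11/23 + 6*(-1/11)*(5*√26)) = 531*(-11/23 - 30*√26/11) = -5841/23 - 15930*√26/11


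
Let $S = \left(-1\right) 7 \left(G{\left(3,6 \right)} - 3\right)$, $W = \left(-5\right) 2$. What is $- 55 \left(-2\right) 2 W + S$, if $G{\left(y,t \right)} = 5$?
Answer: $-2214$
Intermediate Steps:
$W = -10$
$S = -14$ ($S = \left(-1\right) 7 \left(5 - 3\right) = \left(-7\right) 2 = -14$)
$- 55 \left(-2\right) 2 W + S = - 55 \left(-2\right) 2 \left(-10\right) - 14 = - 55 \left(\left(-4\right) \left(-10\right)\right) - 14 = \left(-55\right) 40 - 14 = -2200 - 14 = -2214$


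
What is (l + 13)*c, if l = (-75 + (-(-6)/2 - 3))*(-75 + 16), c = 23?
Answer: 102074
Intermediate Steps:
l = 4425 (l = (-75 + (-(-6)/2 - 3))*(-59) = (-75 + (-2*(-3/2) - 3))*(-59) = (-75 + (3 - 3))*(-59) = (-75 + 0)*(-59) = -75*(-59) = 4425)
(l + 13)*c = (4425 + 13)*23 = 4438*23 = 102074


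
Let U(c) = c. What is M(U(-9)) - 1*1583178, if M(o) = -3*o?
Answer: -1583151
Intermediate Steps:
M(U(-9)) - 1*1583178 = -3*(-9) - 1*1583178 = 27 - 1583178 = -1583151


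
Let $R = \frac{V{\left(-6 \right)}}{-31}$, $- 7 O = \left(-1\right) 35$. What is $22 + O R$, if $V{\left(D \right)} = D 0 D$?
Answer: $22$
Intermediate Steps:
$O = 5$ ($O = - \frac{\left(-1\right) 35}{7} = \left(- \frac{1}{7}\right) \left(-35\right) = 5$)
$V{\left(D \right)} = 0$ ($V{\left(D \right)} = 0 D = 0$)
$R = 0$ ($R = \frac{0}{-31} = 0 \left(- \frac{1}{31}\right) = 0$)
$22 + O R = 22 + 5 \cdot 0 = 22 + 0 = 22$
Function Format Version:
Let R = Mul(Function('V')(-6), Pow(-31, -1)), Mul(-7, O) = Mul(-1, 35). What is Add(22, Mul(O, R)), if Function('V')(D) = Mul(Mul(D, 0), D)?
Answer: 22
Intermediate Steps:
O = 5 (O = Mul(Rational(-1, 7), Mul(-1, 35)) = Mul(Rational(-1, 7), -35) = 5)
Function('V')(D) = 0 (Function('V')(D) = Mul(0, D) = 0)
R = 0 (R = Mul(0, Pow(-31, -1)) = Mul(0, Rational(-1, 31)) = 0)
Add(22, Mul(O, R)) = Add(22, Mul(5, 0)) = Add(22, 0) = 22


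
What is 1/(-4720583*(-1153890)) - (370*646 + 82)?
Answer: -1302396608189752739/5447033517870 ≈ -2.3910e+5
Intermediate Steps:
1/(-4720583*(-1153890)) - (370*646 + 82) = -1/4720583*(-1/1153890) - (239020 + 82) = 1/5447033517870 - 1*239102 = 1/5447033517870 - 239102 = -1302396608189752739/5447033517870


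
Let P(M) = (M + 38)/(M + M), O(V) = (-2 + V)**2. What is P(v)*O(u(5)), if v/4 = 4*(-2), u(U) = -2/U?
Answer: -27/50 ≈ -0.54000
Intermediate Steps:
v = -32 (v = 4*(4*(-2)) = 4*(-8) = -32)
P(M) = (38 + M)/(2*M) (P(M) = (38 + M)/((2*M)) = (38 + M)*(1/(2*M)) = (38 + M)/(2*M))
P(v)*O(u(5)) = ((1/2)*(38 - 32)/(-32))*(-2 - 2/5)**2 = ((1/2)*(-1/32)*6)*(-2 - 2*1/5)**2 = -3*(-2 - 2/5)**2/32 = -3*(-12/5)**2/32 = -3/32*144/25 = -27/50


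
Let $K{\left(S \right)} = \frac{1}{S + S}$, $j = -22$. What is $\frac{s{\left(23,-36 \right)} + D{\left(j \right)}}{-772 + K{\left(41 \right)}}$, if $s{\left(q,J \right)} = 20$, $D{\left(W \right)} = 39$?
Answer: $- \frac{4838}{63303} \approx -0.076426$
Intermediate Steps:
$K{\left(S \right)} = \frac{1}{2 S}$
$\frac{s{\left(23,-36 \right)} + D{\left(j \right)}}{-772 + K{\left(41 \right)}} = \frac{20 + 39}{-772 + \frac{1}{2 \cdot 41}} = \frac{59}{-772 + \frac{1}{2} \cdot \frac{1}{41}} = \frac{59}{-772 + \frac{1}{82}} = \frac{59}{- \frac{63303}{82}} = 59 \left(- \frac{82}{63303}\right) = - \frac{4838}{63303}$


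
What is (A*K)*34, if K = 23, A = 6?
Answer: 4692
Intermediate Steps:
(A*K)*34 = (6*23)*34 = 138*34 = 4692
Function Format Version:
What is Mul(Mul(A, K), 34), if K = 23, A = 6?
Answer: 4692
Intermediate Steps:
Mul(Mul(A, K), 34) = Mul(Mul(6, 23), 34) = Mul(138, 34) = 4692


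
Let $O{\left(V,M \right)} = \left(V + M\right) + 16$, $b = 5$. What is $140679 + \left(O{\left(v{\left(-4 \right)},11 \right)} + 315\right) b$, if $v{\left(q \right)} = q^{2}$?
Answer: $142469$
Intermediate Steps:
$O{\left(V,M \right)} = 16 + M + V$ ($O{\left(V,M \right)} = \left(M + V\right) + 16 = 16 + M + V$)
$140679 + \left(O{\left(v{\left(-4 \right)},11 \right)} + 315\right) b = 140679 + \left(\left(16 + 11 + \left(-4\right)^{2}\right) + 315\right) 5 = 140679 + \left(\left(16 + 11 + 16\right) + 315\right) 5 = 140679 + \left(43 + 315\right) 5 = 140679 + 358 \cdot 5 = 140679 + 1790 = 142469$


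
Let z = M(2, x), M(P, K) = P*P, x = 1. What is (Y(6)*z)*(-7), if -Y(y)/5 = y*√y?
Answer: 840*√6 ≈ 2057.6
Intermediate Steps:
Y(y) = -5*y^(3/2) (Y(y) = -5*y*√y = -5*y^(3/2))
M(P, K) = P²
z = 4 (z = 2² = 4)
(Y(6)*z)*(-7) = (-30*√6*4)*(-7) = -120*√6*(-7) = 840*√6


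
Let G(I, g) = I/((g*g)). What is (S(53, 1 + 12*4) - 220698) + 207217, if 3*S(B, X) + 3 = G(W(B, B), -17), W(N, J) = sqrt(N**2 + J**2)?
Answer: -13482 + 53*sqrt(2)/867 ≈ -13482.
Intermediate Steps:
W(N, J) = sqrt(J**2 + N**2)
G(I, g) = I/g**2 (G(I, g) = I/(g**2) = I/g**2)
S(B, X) = -1 + sqrt(2)*sqrt(B**2)/867 (S(B, X) = -1 + (sqrt(B**2 + B**2)/(-17)**2)/3 = -1 + (sqrt(2*B**2)*(1/289))/3 = -1 + ((sqrt(2)*sqrt(B**2))*(1/289))/3 = -1 + (sqrt(2)*sqrt(B**2)/289)/3 = -1 + sqrt(2)*sqrt(B**2)/867)
(S(53, 1 + 12*4) - 220698) + 207217 = ((-1 + sqrt(2)*sqrt(53**2)/867) - 220698) + 207217 = ((-1 + sqrt(2)*sqrt(2809)/867) - 220698) + 207217 = ((-1 + (1/867)*sqrt(2)*53) - 220698) + 207217 = ((-1 + 53*sqrt(2)/867) - 220698) + 207217 = (-220699 + 53*sqrt(2)/867) + 207217 = -13482 + 53*sqrt(2)/867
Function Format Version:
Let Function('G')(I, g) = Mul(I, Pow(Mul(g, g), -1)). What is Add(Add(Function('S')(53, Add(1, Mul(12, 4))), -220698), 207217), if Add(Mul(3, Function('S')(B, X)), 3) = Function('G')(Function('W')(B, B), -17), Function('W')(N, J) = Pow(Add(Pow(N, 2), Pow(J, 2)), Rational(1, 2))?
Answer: Add(-13482, Mul(Rational(53, 867), Pow(2, Rational(1, 2)))) ≈ -13482.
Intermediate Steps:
Function('W')(N, J) = Pow(Add(Pow(J, 2), Pow(N, 2)), Rational(1, 2))
Function('G')(I, g) = Mul(I, Pow(g, -2)) (Function('G')(I, g) = Mul(I, Pow(Pow(g, 2), -1)) = Mul(I, Pow(g, -2)))
Function('S')(B, X) = Add(-1, Mul(Rational(1, 867), Pow(2, Rational(1, 2)), Pow(Pow(B, 2), Rational(1, 2)))) (Function('S')(B, X) = Add(-1, Mul(Rational(1, 3), Mul(Pow(Add(Pow(B, 2), Pow(B, 2)), Rational(1, 2)), Pow(-17, -2)))) = Add(-1, Mul(Rational(1, 3), Mul(Pow(Mul(2, Pow(B, 2)), Rational(1, 2)), Rational(1, 289)))) = Add(-1, Mul(Rational(1, 3), Mul(Mul(Pow(2, Rational(1, 2)), Pow(Pow(B, 2), Rational(1, 2))), Rational(1, 289)))) = Add(-1, Mul(Rational(1, 3), Mul(Rational(1, 289), Pow(2, Rational(1, 2)), Pow(Pow(B, 2), Rational(1, 2))))) = Add(-1, Mul(Rational(1, 867), Pow(2, Rational(1, 2)), Pow(Pow(B, 2), Rational(1, 2)))))
Add(Add(Function('S')(53, Add(1, Mul(12, 4))), -220698), 207217) = Add(Add(Add(-1, Mul(Rational(1, 867), Pow(2, Rational(1, 2)), Pow(Pow(53, 2), Rational(1, 2)))), -220698), 207217) = Add(Add(Add(-1, Mul(Rational(1, 867), Pow(2, Rational(1, 2)), Pow(2809, Rational(1, 2)))), -220698), 207217) = Add(Add(Add(-1, Mul(Rational(1, 867), Pow(2, Rational(1, 2)), 53)), -220698), 207217) = Add(Add(Add(-1, Mul(Rational(53, 867), Pow(2, Rational(1, 2)))), -220698), 207217) = Add(Add(-220699, Mul(Rational(53, 867), Pow(2, Rational(1, 2)))), 207217) = Add(-13482, Mul(Rational(53, 867), Pow(2, Rational(1, 2))))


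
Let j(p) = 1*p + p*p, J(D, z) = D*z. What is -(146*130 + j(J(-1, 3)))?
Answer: -18986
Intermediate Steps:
j(p) = p + p²
-(146*130 + j(J(-1, 3))) = -(146*130 + (-1*3)*(1 - 1*3)) = -(18980 - 3*(1 - 3)) = -(18980 - 3*(-2)) = -(18980 + 6) = -1*18986 = -18986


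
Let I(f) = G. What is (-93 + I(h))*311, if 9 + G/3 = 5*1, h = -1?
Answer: -32655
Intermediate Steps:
G = -12 (G = -27 + 3*(5*1) = -27 + 3*5 = -27 + 15 = -12)
I(f) = -12
(-93 + I(h))*311 = (-93 - 12)*311 = -105*311 = -32655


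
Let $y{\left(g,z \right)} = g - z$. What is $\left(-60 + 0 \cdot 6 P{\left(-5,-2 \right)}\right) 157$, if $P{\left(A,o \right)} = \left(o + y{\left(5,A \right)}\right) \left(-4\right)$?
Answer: $-9420$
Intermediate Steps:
$P{\left(A,o \right)} = -20 - 4 o + 4 A$ ($P{\left(A,o \right)} = \left(o - \left(-5 + A\right)\right) \left(-4\right) = \left(5 + o - A\right) \left(-4\right) = -20 - 4 o + 4 A$)
$\left(-60 + 0 \cdot 6 P{\left(-5,-2 \right)}\right) 157 = \left(-60 + 0 \cdot 6 \left(-20 - -8 + 4 \left(-5\right)\right)\right) 157 = \left(-60 + 0 \left(-20 + 8 - 20\right)\right) 157 = \left(-60 + 0 \left(-32\right)\right) 157 = \left(-60 + 0\right) 157 = \left(-60\right) 157 = -9420$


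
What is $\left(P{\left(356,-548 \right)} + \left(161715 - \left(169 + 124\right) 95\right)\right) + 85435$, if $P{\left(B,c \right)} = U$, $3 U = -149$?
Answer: $\frac{657796}{3} \approx 2.1927 \cdot 10^{5}$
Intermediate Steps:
$U = - \frac{149}{3}$ ($U = \frac{1}{3} \left(-149\right) = - \frac{149}{3} \approx -49.667$)
$P{\left(B,c \right)} = - \frac{149}{3}$
$\left(P{\left(356,-548 \right)} + \left(161715 - \left(169 + 124\right) 95\right)\right) + 85435 = \left(- \frac{149}{3} + \left(161715 - \left(169 + 124\right) 95\right)\right) + 85435 = \left(- \frac{149}{3} + \left(161715 - 293 \cdot 95\right)\right) + 85435 = \left(- \frac{149}{3} + \left(161715 - 27835\right)\right) + 85435 = \left(- \frac{149}{3} + 133880\right) + 85435 = \frac{401491}{3} + 85435 = \frac{657796}{3}$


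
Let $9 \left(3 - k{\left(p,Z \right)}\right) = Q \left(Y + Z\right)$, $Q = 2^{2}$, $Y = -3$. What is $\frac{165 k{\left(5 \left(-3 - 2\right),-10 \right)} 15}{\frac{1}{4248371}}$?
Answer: $92295859975$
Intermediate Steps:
$Q = 4$
$k{\left(p,Z \right)} = \frac{13}{3} - \frac{4 Z}{9}$ ($k{\left(p,Z \right)} = 3 - \frac{4 \left(-3 + Z\right)}{9} = 3 - \frac{-12 + 4 Z}{9} = 3 - \left(- \frac{4}{3} + \frac{4 Z}{9}\right) = \frac{13}{3} - \frac{4 Z}{9}$)
$\frac{165 k{\left(5 \left(-3 - 2\right),-10 \right)} 15}{\frac{1}{4248371}} = \frac{165 \left(\frac{13}{3} - - \frac{40}{9}\right) 15}{\frac{1}{4248371}} = 165 \left(\frac{13}{3} + \frac{40}{9}\right) 15 \frac{1}{\frac{1}{4248371}} = 165 \cdot \frac{79}{9} \cdot 15 \cdot 4248371 = \frac{4345}{3} \cdot 15 \cdot 4248371 = 21725 \cdot 4248371 = 92295859975$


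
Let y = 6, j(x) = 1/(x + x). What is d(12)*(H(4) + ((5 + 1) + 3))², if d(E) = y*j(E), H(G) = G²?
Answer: 625/4 ≈ 156.25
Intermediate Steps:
j(x) = 1/(2*x)
d(E) = 3/E (d(E) = 6*(1/(2*E)) = 3/E)
d(12)*(H(4) + ((5 + 1) + 3))² = (3/12)*(4² + ((5 + 1) + 3))² = (3*(1/12))*(16 + (6 + 3))² = (16 + 9)²/4 = (¼)*25² = (¼)*625 = 625/4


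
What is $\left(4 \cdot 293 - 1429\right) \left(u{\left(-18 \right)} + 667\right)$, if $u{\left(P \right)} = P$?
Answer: $-166793$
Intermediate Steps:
$\left(4 \cdot 293 - 1429\right) \left(u{\left(-18 \right)} + 667\right) = \left(4 \cdot 293 - 1429\right) \left(-18 + 667\right) = \left(1172 - 1429\right) 649 = \left(-257\right) 649 = -166793$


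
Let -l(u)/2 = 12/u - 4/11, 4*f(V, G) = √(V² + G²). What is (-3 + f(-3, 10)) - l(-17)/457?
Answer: -256777/85459 + √109/4 ≈ -0.39460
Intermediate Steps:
f(V, G) = √(G² + V²)/4 (f(V, G) = √(V² + G²)/4 = √(G² + V²)/4)
l(u) = 8/11 - 24/u (l(u) = -2*(12/u - 4/11) = -2*(-4/11 + 12/u) = 8/11 - 24/u)
(-3 + f(-3, 10)) - l(-17)/457 = (-3 + √(10² + (-3)²)/4) - (8/11 - 24/(-17))/457 = (-3 + √(100 + 9)/4) - (8/11 - 24*(-1/17))/457 = (-3 + √109/4) - (8/11 + 24/17)/457 = (-3 + √109/4) - 400/(187*457) = (-3 + √109/4) - 1*400/85459 = (-3 + √109/4) - 400/85459 = -256777/85459 + √109/4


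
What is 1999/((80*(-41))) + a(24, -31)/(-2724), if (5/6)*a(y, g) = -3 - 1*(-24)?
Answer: -460661/744560 ≈ -0.61870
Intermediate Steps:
a(y, g) = 126/5 (a(y, g) = 6*(-3 - 1*(-24))/5 = 6*(-3 + 24)/5 = (6/5)*21 = 126/5)
1999/((80*(-41))) + a(24, -31)/(-2724) = 1999/((80*(-41))) + (126/5)/(-2724) = 1999/(-3280) + (126/5)*(-1/2724) = 1999*(-1/3280) - 21/2270 = -1999/3280 - 21/2270 = -460661/744560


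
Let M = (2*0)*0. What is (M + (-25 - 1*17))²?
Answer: 1764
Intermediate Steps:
M = 0 (M = 0*0 = 0)
(M + (-25 - 1*17))² = (0 + (-25 - 1*17))² = (0 + (-25 - 17))² = (0 - 42)² = (-42)² = 1764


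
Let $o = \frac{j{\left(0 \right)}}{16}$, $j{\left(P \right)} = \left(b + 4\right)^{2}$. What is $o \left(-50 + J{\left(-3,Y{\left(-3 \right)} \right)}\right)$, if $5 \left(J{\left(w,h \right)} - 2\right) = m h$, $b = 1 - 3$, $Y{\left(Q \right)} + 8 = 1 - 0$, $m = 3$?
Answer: $- \frac{261}{20} \approx -13.05$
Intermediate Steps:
$Y{\left(Q \right)} = -7$ ($Y{\left(Q \right)} = -8 + \left(1 - 0\right) = -8 + \left(1 + 0\right) = -8 + 1 = -7$)
$b = -2$ ($b = 1 - 3 = -2$)
$J{\left(w,h \right)} = 2 + \frac{3 h}{5}$
$j{\left(P \right)} = 4$ ($j{\left(P \right)} = \left(-2 + 4\right)^{2} = 2^{2} = 4$)
$o = \frac{1}{4}$ ($o = \frac{4}{16} = 4 \cdot \frac{1}{16} = \frac{1}{4} \approx 0.25$)
$o \left(-50 + J{\left(-3,Y{\left(-3 \right)} \right)}\right) = \frac{-50 + \left(2 + \frac{3}{5} \left(-7\right)\right)}{4} = \frac{-50 + \left(2 - \frac{21}{5}\right)}{4} = \frac{-50 - \frac{11}{5}}{4} = \frac{1}{4} \left(- \frac{261}{5}\right) = - \frac{261}{20}$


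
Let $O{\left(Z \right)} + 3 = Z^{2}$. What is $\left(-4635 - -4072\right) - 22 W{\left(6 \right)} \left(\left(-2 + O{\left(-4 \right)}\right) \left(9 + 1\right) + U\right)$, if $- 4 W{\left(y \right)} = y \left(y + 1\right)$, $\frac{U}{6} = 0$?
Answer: $24847$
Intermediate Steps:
$U = 0$ ($U = 6 \cdot 0 = 0$)
$O{\left(Z \right)} = -3 + Z^{2}$
$W{\left(y \right)} = - \frac{y \left(1 + y\right)}{4}$ ($W{\left(y \right)} = - \frac{y \left(y + 1\right)}{4} = - \frac{y \left(1 + y\right)}{4}$)
$\left(-4635 - -4072\right) - 22 W{\left(6 \right)} \left(\left(-2 + O{\left(-4 \right)}\right) \left(9 + 1\right) + U\right) = \left(-4635 - -4072\right) - 22 \left(- \frac{1}{4}\right) 6 \left(1 + 6\right) \left(\left(-2 - \left(3 - \left(-4\right)^{2}\right)\right) \left(9 + 1\right) + 0\right) = \left(-4635 + 4072\right) - 22 \left(- \frac{1}{4}\right) 6 \cdot 7 \left(\left(-2 + \left(-3 + 16\right)\right) 10 + 0\right) = -563 - 22 \left(- \frac{21 \left(\left(-2 + 13\right) 10 + 0\right)}{2}\right) = -563 - 22 \left(- \frac{21 \left(11 \cdot 10 + 0\right)}{2}\right) = -563 - 22 \left(- \frac{21 \left(110 + 0\right)}{2}\right) = -563 - 22 \left(\left(- \frac{21}{2}\right) 110\right) = -563 - 22 \left(-1155\right) = -563 - -25410 = -563 + 25410 = 24847$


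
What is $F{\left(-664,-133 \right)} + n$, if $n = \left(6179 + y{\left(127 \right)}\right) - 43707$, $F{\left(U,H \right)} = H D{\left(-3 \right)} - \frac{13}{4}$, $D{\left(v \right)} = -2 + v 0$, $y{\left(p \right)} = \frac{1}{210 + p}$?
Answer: $- \frac{50233553}{1348} \approx -37265.0$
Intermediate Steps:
$D{\left(v \right)} = -2$ ($D{\left(v \right)} = -2 + 0 = -2$)
$F{\left(U,H \right)} = - \frac{13}{4} - 2 H$ ($F{\left(U,H \right)} = H \left(-2\right) - \frac{13}{4} = - 2 H - \frac{13}{4} = - \frac{13}{4} - 2 H$)
$n = - \frac{12646935}{337}$ ($n = \left(6179 + \frac{1}{210 + 127}\right) - 43707 = \left(6179 + \frac{1}{337}\right) - 43707 = \frac{2082324}{337} - 43707 = - \frac{12646935}{337} \approx -37528.0$)
$F{\left(-664,-133 \right)} + n = \left(- \frac{13}{4} - -266\right) - \frac{12646935}{337} = \left(- \frac{13}{4} + 266\right) - \frac{12646935}{337} = \frac{1051}{4} - \frac{12646935}{337} = - \frac{50233553}{1348}$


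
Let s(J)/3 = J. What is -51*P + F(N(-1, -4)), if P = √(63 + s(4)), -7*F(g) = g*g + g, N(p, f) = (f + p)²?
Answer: -650/7 - 255*√3 ≈ -534.53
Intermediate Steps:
s(J) = 3*J
F(g) = -g/7 - g²/7 (F(g) = -(g*g + g)/7 = -(g² + g)/7 = -(g + g²)/7 = -g/7 - g²/7)
P = 5*√3 (P = √(63 + 3*4) = √(63 + 12) = √75 = 5*√3 ≈ 8.6602)
-51*P + F(N(-1, -4)) = -255*√3 - (-4 - 1)²*(1 + (-4 - 1)²)/7 = -255*√3 - ⅐*(-5)²*(1 + (-5)²) = -255*√3 - ⅐*25*(1 + 25) = -255*√3 - ⅐*25*26 = -255*√3 - 650/7 = -650/7 - 255*√3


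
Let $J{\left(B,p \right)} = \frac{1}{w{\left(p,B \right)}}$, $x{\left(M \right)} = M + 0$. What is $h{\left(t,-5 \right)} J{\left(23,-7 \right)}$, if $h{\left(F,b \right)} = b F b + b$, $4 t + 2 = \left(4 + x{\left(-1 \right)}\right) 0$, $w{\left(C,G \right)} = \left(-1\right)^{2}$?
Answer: $- \frac{35}{2} \approx -17.5$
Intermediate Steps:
$x{\left(M \right)} = M$
$w{\left(C,G \right)} = 1$
$t = - \frac{1}{2}$ ($t = - \frac{1}{2} + \frac{\left(4 - 1\right) 0}{4} = - \frac{1}{2} + \frac{3 \cdot 0}{4} = - \frac{1}{2} + \frac{1}{4} \cdot 0 = - \frac{1}{2} + 0 = - \frac{1}{2} \approx -0.5$)
$J{\left(B,p \right)} = 1$ ($J{\left(B,p \right)} = 1^{-1} = 1$)
$h{\left(F,b \right)} = b + F b^{2}$ ($h{\left(F,b \right)} = F b b + b = F b^{2} + b = b + F b^{2}$)
$h{\left(t,-5 \right)} J{\left(23,-7 \right)} = - 5 \left(1 - - \frac{5}{2}\right) 1 = - 5 \left(1 + \frac{5}{2}\right) 1 = \left(-5\right) \frac{7}{2} \cdot 1 = \left(- \frac{35}{2}\right) 1 = - \frac{35}{2}$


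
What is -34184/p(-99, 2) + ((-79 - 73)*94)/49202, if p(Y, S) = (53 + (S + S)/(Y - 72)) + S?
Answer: -143871420608/231274001 ≈ -622.08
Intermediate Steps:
p(Y, S) = 53 + S + 2*S/(-72 + Y) (p(Y, S) = (53 + (2*S)/(-72 + Y)) + S = (53 + 2*S/(-72 + Y)) + S = 53 + S + 2*S/(-72 + Y))
-34184/p(-99, 2) + ((-79 - 73)*94)/49202 = -34184*(-72 - 99)/(-3816 - 70*2 + 53*(-99) + 2*(-99)) + ((-79 - 73)*94)/49202 = -34184*(-171/(-3816 - 140 - 5247 - 198)) - 152*94*(1/49202) = -34184/((-1/171*(-9401))) - 14288*1/49202 = -34184/9401/171 - 7144/24601 = -34184*171/9401 - 7144/24601 = -5845464/9401 - 7144/24601 = -143871420608/231274001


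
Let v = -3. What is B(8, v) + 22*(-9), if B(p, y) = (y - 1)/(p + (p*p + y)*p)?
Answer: -24553/124 ≈ -198.01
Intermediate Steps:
B(p, y) = (-1 + y)/(p + p*(y + p**2)) (B(p, y) = (-1 + y)/(p + (p**2 + y)*p) = (-1 + y)/(p + (y + p**2)*p) = (-1 + y)/(p + p*(y + p**2)))
B(8, v) + 22*(-9) = (-1 - 3)/(8*(1 - 3 + 8**2)) + 22*(-9) = (1/8)*(-4)/(1 - 3 + 64) - 198 = (1/8)*(-4)/62 - 198 = (1/8)*(1/62)*(-4) - 198 = -1/124 - 198 = -24553/124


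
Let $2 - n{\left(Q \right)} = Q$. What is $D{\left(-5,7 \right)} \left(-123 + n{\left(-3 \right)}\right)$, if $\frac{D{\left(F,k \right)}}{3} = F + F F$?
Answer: $-7080$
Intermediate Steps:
$D{\left(F,k \right)} = 3 F + 3 F^{2}$ ($D{\left(F,k \right)} = 3 \left(F + F F\right) = 3 \left(F + F^{2}\right) = 3 F + 3 F^{2}$)
$n{\left(Q \right)} = 2 - Q$
$D{\left(-5,7 \right)} \left(-123 + n{\left(-3 \right)}\right) = 3 \left(-5\right) \left(1 - 5\right) \left(-123 + \left(2 - -3\right)\right) = 3 \left(-5\right) \left(-4\right) \left(-123 + \left(2 + 3\right)\right) = 60 \left(-123 + 5\right) = 60 \left(-118\right) = -7080$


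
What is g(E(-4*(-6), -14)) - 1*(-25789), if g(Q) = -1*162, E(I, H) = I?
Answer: 25627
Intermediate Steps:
g(Q) = -162
g(E(-4*(-6), -14)) - 1*(-25789) = -162 - 1*(-25789) = -162 + 25789 = 25627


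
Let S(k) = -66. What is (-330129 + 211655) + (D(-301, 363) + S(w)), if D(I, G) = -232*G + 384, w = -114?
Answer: -202372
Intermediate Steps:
D(I, G) = 384 - 232*G
(-330129 + 211655) + (D(-301, 363) + S(w)) = (-330129 + 211655) + ((384 - 232*363) - 66) = -118474 + ((384 - 84216) - 66) = -118474 + (-83832 - 66) = -118474 - 83898 = -202372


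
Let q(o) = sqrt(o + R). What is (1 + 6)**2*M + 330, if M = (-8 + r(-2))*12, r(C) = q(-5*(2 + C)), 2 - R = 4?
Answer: -4374 + 588*I*sqrt(2) ≈ -4374.0 + 831.56*I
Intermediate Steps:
R = -2 (R = 2 - 1*4 = 2 - 4 = -2)
q(o) = sqrt(-2 + o) (q(o) = sqrt(o - 2) = sqrt(-2 + o))
r(C) = sqrt(-12 - 5*C) (r(C) = sqrt(-2 - 5*(2 + C)) = sqrt(-2 + (-10 - 5*C)) = sqrt(-12 - 5*C))
M = -96 + 12*I*sqrt(2) (M = (-8 + sqrt(-12 - 5*(-2)))*12 = (-8 + sqrt(-12 + 10))*12 = (-8 + sqrt(-2))*12 = (-8 + I*sqrt(2))*12 = -96 + 12*I*sqrt(2) ≈ -96.0 + 16.971*I)
(1 + 6)**2*M + 330 = (1 + 6)**2*(-96 + 12*I*sqrt(2)) + 330 = 7**2*(-96 + 12*I*sqrt(2)) + 330 = 49*(-96 + 12*I*sqrt(2)) + 330 = (-4704 + 588*I*sqrt(2)) + 330 = -4374 + 588*I*sqrt(2)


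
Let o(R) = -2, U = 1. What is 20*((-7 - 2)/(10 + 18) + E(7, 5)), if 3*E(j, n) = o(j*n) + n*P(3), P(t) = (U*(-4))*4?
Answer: -11615/21 ≈ -553.10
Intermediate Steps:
P(t) = -16 (P(t) = (1*(-4))*4 = -4*4 = -16)
E(j, n) = -⅔ - 16*n/3 (E(j, n) = (-2 + n*(-16))/3 = (-2 - 16*n)/3 = -⅔ - 16*n/3)
20*((-7 - 2)/(10 + 18) + E(7, 5)) = 20*((-7 - 2)/(10 + 18) + (-⅔ - 16/3*5)) = 20*(-9/28 + (-⅔ - 80/3)) = 20*(-9*1/28 - 82/3) = 20*(-9/28 - 82/3) = 20*(-2323/84) = -11615/21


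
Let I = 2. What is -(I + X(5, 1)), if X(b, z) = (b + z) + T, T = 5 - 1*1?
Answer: -12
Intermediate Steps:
T = 4 (T = 5 - 1 = 4)
X(b, z) = 4 + b + z (X(b, z) = (b + z) + 4 = 4 + b + z)
-(I + X(5, 1)) = -(2 + (4 + 5 + 1)) = -(2 + 10) = -12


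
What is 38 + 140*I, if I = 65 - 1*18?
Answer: 6618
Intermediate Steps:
I = 47 (I = 65 - 18 = 47)
38 + 140*I = 38 + 140*47 = 38 + 6580 = 6618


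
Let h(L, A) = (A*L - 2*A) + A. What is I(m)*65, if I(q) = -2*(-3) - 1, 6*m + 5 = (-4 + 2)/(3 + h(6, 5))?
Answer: 325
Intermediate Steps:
h(L, A) = -A + A*L (h(L, A) = (-2*A + A*L) + A = -A + A*L)
m = -71/84 (m = -5/6 + ((-4 + 2)/(3 + 5*(-1 + 6)))/6 = -5/6 + (-2/(3 + 5*5))/6 = -5/6 + (-2/(3 + 25))/6 = -5/6 + (-2/28)/6 = -5/6 + (-2*1/28)/6 = -5/6 + (1/6)*(-1/14) = -5/6 - 1/84 = -71/84 ≈ -0.84524)
I(q) = 5 (I(q) = 6 - 1 = 5)
I(m)*65 = 5*65 = 325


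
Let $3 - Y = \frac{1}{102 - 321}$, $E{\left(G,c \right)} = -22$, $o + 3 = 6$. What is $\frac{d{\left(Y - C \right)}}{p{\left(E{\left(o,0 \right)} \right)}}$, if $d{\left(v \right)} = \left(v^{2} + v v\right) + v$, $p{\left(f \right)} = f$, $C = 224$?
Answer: $- \frac{2337066823}{527571} \approx -4429.9$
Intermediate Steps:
$o = 3$ ($o = -3 + 6 = 3$)
$Y = \frac{658}{219}$ ($Y = 3 - \frac{1}{102 - 321} = 3 - \frac{1}{-219} = 3 - - \frac{1}{219} = 3 + \frac{1}{219} = \frac{658}{219} \approx 3.0046$)
$d{\left(v \right)} = v + 2 v^{2}$ ($d{\left(v \right)} = \left(v^{2} + v^{2}\right) + v = 2 v^{2} + v = v + 2 v^{2}$)
$\frac{d{\left(Y - C \right)}}{p{\left(E{\left(o,0 \right)} \right)}} = \frac{\left(\frac{658}{219} - 224\right) \left(1 + 2 \left(\frac{658}{219} - 224\right)\right)}{-22} = \left(\frac{658}{219} - 224\right) \left(1 + 2 \left(\frac{658}{219} - 224\right)\right) \left(- \frac{1}{22}\right) = - \frac{48398 \left(1 + 2 \left(- \frac{48398}{219}\right)\right)}{219} \left(- \frac{1}{22}\right) = - \frac{48398 \left(1 - \frac{96796}{219}\right)}{219} \left(- \frac{1}{22}\right) = \left(- \frac{48398}{219}\right) \left(- \frac{96577}{219}\right) \left(- \frac{1}{22}\right) = \frac{4674133646}{47961} \left(- \frac{1}{22}\right) = - \frac{2337066823}{527571}$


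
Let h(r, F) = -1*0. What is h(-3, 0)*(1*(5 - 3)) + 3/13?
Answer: 3/13 ≈ 0.23077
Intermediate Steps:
h(r, F) = 0
h(-3, 0)*(1*(5 - 3)) + 3/13 = 0*(1*(5 - 3)) + 3/13 = 0*(1*2) + 3*(1/13) = 0*2 + 3/13 = 0 + 3/13 = 3/13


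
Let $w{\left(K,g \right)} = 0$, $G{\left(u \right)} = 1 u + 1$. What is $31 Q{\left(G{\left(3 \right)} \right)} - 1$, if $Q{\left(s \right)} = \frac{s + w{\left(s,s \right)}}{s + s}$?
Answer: $\frac{29}{2} \approx 14.5$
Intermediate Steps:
$G{\left(u \right)} = 1 + u$ ($G{\left(u \right)} = u + 1 = 1 + u$)
$Q{\left(s \right)} = \frac{1}{2}$ ($Q{\left(s \right)} = \frac{s + 0}{s + s} = \frac{s}{2 s} = s \frac{1}{2 s} = \frac{1}{2}$)
$31 Q{\left(G{\left(3 \right)} \right)} - 1 = 31 \cdot \frac{1}{2} - 1 = \frac{31}{2} - 1 = \frac{29}{2}$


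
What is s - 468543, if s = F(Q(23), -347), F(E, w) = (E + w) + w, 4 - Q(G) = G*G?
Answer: -469762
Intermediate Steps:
Q(G) = 4 - G**2 (Q(G) = 4 - G*G = 4 - G**2)
F(E, w) = E + 2*w
s = -1219 (s = (4 - 1*23**2) + 2*(-347) = (4 - 1*529) - 694 = (4 - 529) - 694 = -525 - 694 = -1219)
s - 468543 = -1219 - 468543 = -469762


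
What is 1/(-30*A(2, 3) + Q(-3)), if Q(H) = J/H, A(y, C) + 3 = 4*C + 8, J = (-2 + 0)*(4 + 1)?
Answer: -3/1520 ≈ -0.0019737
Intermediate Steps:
J = -10 (J = -2*5 = -10)
A(y, C) = 5 + 4*C (A(y, C) = -3 + (4*C + 8) = -3 + (8 + 4*C) = 5 + 4*C)
Q(H) = -10/H
1/(-30*A(2, 3) + Q(-3)) = 1/(-30*(5 + 4*3) - 10/(-3)) = 1/(-30*(5 + 12) - 10*(-⅓)) = 1/(-30*17 + 10/3) = 1/(-510 + 10/3) = 1/(-1520/3) = -3/1520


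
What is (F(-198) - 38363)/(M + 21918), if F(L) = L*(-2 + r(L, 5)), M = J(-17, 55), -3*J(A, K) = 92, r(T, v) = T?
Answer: 3711/65662 ≈ 0.056517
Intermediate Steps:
J(A, K) = -92/3 (J(A, K) = -⅓*92 = -92/3)
M = -92/3 ≈ -30.667
F(L) = L*(-2 + L)
(F(-198) - 38363)/(M + 21918) = (-198*(-2 - 198) - 38363)/(-92/3 + 21918) = (-198*(-200) - 38363)/(65662/3) = (39600 - 38363)*(3/65662) = 1237*(3/65662) = 3711/65662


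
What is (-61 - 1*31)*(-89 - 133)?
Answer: 20424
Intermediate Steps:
(-61 - 1*31)*(-89 - 133) = (-61 - 31)*(-222) = -92*(-222) = 20424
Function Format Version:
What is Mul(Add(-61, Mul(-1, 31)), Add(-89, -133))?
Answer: 20424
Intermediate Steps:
Mul(Add(-61, Mul(-1, 31)), Add(-89, -133)) = Mul(Add(-61, -31), -222) = Mul(-92, -222) = 20424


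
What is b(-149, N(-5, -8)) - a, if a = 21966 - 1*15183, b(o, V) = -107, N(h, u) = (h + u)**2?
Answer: -6890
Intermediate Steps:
a = 6783 (a = 21966 - 15183 = 6783)
b(-149, N(-5, -8)) - a = -107 - 1*6783 = -107 - 6783 = -6890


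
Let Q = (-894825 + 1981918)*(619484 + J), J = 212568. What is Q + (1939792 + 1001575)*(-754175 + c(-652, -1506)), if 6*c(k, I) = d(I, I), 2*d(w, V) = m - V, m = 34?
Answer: -3940230230872/3 ≈ -1.3134e+12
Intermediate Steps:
d(w, V) = 17 - V/2 (d(w, V) = (34 - V)/2 = 17 - V/2)
c(k, I) = 17/6 - I/12 (c(k, I) = (17 - I/2)/6 = 17/6 - I/12)
Q = 904517904836 (Q = (-894825 + 1981918)*(619484 + 212568) = 1087093*832052 = 904517904836)
Q + (1939792 + 1001575)*(-754175 + c(-652, -1506)) = 904517904836 + (1939792 + 1001575)*(-754175 + (17/6 - 1/12*(-1506))) = 904517904836 + 2941367*(-754175 + (17/6 + 251/2)) = 904517904836 + 2941367*(-754175 + 385/3) = 904517904836 + 2941367*(-2262140/3) = 904517904836 - 6653783945380/3 = -3940230230872/3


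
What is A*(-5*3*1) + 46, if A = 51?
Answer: -719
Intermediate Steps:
A*(-5*3*1) + 46 = 51*(-5*3*1) + 46 = 51*(-15*1) + 46 = 51*(-15) + 46 = -765 + 46 = -719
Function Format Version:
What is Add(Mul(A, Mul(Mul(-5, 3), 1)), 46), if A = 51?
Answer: -719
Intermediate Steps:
Add(Mul(A, Mul(Mul(-5, 3), 1)), 46) = Add(Mul(51, Mul(Mul(-5, 3), 1)), 46) = Add(Mul(51, Mul(-15, 1)), 46) = Add(Mul(51, -15), 46) = Add(-765, 46) = -719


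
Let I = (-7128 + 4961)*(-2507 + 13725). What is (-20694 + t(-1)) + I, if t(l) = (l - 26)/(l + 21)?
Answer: -486602027/20 ≈ -2.4330e+7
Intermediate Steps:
I = -24309406 (I = -2167*11218 = -24309406)
t(l) = (-26 + l)/(21 + l)
(-20694 + t(-1)) + I = (-20694 + (-26 - 1)/(21 - 1)) - 24309406 = (-20694 - 27/20) - 24309406 = -413907/20 - 24309406 = -486602027/20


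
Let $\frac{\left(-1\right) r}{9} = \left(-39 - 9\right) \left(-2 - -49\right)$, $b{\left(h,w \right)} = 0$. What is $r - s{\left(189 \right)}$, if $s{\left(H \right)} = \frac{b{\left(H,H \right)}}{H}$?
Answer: $20304$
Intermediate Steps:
$s{\left(H \right)} = 0$ ($s{\left(H \right)} = \frac{0}{H} = 0$)
$r = 20304$ ($r = - 9 \left(-39 - 9\right) \left(-2 - -49\right) = - 9 \left(- 48 \left(-2 + 49\right)\right) = - 9 \left(\left(-48\right) 47\right) = \left(-9\right) \left(-2256\right) = 20304$)
$r - s{\left(189 \right)} = 20304 - 0 = 20304 + 0 = 20304$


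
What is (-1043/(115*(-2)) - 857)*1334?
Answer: -5685943/5 ≈ -1.1372e+6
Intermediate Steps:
(-1043/(115*(-2)) - 857)*1334 = (-1043/(-230) - 857)*1334 = (-1043*(-1/230) - 857)*1334 = (1043/230 - 857)*1334 = -196067/230*1334 = -5685943/5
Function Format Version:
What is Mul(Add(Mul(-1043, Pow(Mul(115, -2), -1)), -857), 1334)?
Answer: Rational(-5685943, 5) ≈ -1.1372e+6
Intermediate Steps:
Mul(Add(Mul(-1043, Pow(Mul(115, -2), -1)), -857), 1334) = Mul(Add(Mul(-1043, Pow(-230, -1)), -857), 1334) = Mul(Add(Mul(-1043, Rational(-1, 230)), -857), 1334) = Mul(Add(Rational(1043, 230), -857), 1334) = Mul(Rational(-196067, 230), 1334) = Rational(-5685943, 5)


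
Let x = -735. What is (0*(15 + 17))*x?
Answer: 0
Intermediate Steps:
(0*(15 + 17))*x = (0*(15 + 17))*(-735) = (0*32)*(-735) = 0*(-735) = 0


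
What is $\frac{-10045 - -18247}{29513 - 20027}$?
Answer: $\frac{1367}{1581} \approx 0.86464$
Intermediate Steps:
$\frac{-10045 - -18247}{29513 - 20027} = \frac{-10045 + \left(-3008 + 21255\right)}{9486} = \left(-10045 + 18247\right) \frac{1}{9486} = 8202 \cdot \frac{1}{9486} = \frac{1367}{1581}$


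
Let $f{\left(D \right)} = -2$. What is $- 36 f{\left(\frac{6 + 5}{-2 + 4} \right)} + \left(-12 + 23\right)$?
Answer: $83$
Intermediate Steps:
$- 36 f{\left(\frac{6 + 5}{-2 + 4} \right)} + \left(-12 + 23\right) = \left(-36\right) \left(-2\right) + \left(-12 + 23\right) = 72 + 11 = 83$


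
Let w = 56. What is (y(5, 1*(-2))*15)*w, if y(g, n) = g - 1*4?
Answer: 840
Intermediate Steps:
y(g, n) = -4 + g (y(g, n) = g - 4 = -4 + g)
(y(5, 1*(-2))*15)*w = ((-4 + 5)*15)*56 = (1*15)*56 = 15*56 = 840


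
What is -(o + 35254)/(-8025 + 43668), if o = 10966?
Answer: -46220/35643 ≈ -1.2967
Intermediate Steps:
-(o + 35254)/(-8025 + 43668) = -(10966 + 35254)/(-8025 + 43668) = -46220/35643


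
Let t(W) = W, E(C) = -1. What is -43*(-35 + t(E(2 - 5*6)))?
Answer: 1548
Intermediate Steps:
-43*(-35 + t(E(2 - 5*6))) = -43*(-35 - 1) = -43*(-36) = 1548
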